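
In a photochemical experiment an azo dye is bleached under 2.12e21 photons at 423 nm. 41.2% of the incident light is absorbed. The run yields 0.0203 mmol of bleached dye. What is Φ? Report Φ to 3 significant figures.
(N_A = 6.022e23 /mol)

Product: 0.0203 mmol = 2.03e-5 mol.
Moles of photons: 2.12e21 / 6.022e23 = 0.003520 mol.
Photons absorbed: 0.412 × 0.003520 = 0.001450 mol.
Φ = 2.03e-5 mol / 0.001450 mol photons = 0.0140.

Φ = 0.0140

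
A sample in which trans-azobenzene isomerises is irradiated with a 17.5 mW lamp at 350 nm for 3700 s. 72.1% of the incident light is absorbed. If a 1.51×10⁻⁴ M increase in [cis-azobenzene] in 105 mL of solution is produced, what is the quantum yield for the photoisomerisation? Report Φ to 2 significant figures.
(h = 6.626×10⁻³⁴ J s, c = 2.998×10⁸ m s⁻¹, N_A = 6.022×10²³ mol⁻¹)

Φ = 0.12

Product: (1.51×10⁻⁴ M)(0.105 L) = 1.586×10⁻⁵ mol.
Photon energy at 350 nm: hc/λ = (6.626×10⁻³⁴)(2.998×10⁸)/(350×10⁻⁹) = 5.676×10⁻¹⁹ J.
Energy delivered: (17.5 mW)(3700 s) = 64.75 J.
Photons incident: 64.75 / 5.676×10⁻¹⁹ = 1.141×10²⁰, i.e. 1.141×10²⁰/6.022×10²³ = 1.895×10⁻⁴ mol.
Photons absorbed: 0.721 × 1.895×10⁻⁴ = 1.366×10⁻⁴ mol.
Φ = 1.586×10⁻⁵ mol / 1.366×10⁻⁴ mol photons = 0.12.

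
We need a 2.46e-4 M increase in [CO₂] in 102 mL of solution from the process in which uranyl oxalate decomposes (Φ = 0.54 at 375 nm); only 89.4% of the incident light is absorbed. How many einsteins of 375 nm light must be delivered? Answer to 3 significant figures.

Product: (2.46e-4 M)(0.102 L) = 2.509e-5 mol.
Photons that must be absorbed: 2.509e-5 / 0.54 = 4.646e-5 mol.
Incident photons needed: 4.646e-5 / 0.894 = 5.197e-5 mol.

5.20e-5 einstein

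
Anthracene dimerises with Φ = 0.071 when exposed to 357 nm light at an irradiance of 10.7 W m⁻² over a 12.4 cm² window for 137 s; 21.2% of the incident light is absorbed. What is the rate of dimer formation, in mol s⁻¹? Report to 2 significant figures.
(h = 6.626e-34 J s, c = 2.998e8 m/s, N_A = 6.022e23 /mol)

Photon energy at 357 nm: hc/λ = (6.626e-34)(2.998e8)/(357e-9) = 5.564e-19 J.
Energy delivered: (10.7 W m⁻²)(12.4e-4 m²)(137 s) = 1.818 J.
Photons incident: 1.818 / 5.564e-19 = 3.267e18, i.e. 3.267e18/6.022e23 = 5.425e-6 mol.
Photons absorbed: 0.212 × 5.425e-6 = 1.150e-6 mol.
Product formed: 0.071 × 1.150e-6 = 8.165e-8 mol.
Rate: 8.165e-8 / 137 s = 6.0e-10 mol s⁻¹.

6.0e-10 mol s⁻¹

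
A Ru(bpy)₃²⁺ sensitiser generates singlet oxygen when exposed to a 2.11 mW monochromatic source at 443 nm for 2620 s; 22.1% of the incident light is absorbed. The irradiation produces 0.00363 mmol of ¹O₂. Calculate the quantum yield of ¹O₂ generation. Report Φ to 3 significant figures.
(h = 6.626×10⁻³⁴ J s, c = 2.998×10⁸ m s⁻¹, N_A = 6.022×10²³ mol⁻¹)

Product: 0.00363 mmol = 3.63×10⁻⁶ mol.
Photon energy at 443 nm: hc/λ = (6.626×10⁻³⁴)(2.998×10⁸)/(443×10⁻⁹) = 4.484×10⁻¹⁹ J.
Energy delivered: (2.11 mW)(2620 s) = 5.528 J.
Photons incident: 5.528 / 4.484×10⁻¹⁹ = 1.233×10¹⁹, i.e. 1.233×10¹⁹/6.022×10²³ = 2.047×10⁻⁵ mol.
Photons absorbed: 0.221 × 2.047×10⁻⁵ = 4.524×10⁻⁶ mol.
Φ = 3.63×10⁻⁶ mol / 4.524×10⁻⁶ mol photons = 0.802.

Φ = 0.802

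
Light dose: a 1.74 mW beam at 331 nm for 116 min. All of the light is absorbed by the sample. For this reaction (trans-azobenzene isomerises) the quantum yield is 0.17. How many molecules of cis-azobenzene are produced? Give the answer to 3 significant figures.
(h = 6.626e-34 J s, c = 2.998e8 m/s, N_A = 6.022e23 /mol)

Photon energy at 331 nm: hc/λ = (6.626e-34)(2.998e8)/(331e-9) = 6.001e-19 J.
Energy delivered: (1.74 mW)(6960 s) = 12.11 J.
Photons incident: 12.11 / 6.001e-19 = 2.018e19, i.e. 2.018e19/6.022e23 = 3.351e-5 mol.
Product: Φ × n_abs = 0.17 × 3.351e-5 = 5.697e-6 mol.
As a count: 5.697e-6 × 6.022e23 = 3.43e18.

3.43e18 molecules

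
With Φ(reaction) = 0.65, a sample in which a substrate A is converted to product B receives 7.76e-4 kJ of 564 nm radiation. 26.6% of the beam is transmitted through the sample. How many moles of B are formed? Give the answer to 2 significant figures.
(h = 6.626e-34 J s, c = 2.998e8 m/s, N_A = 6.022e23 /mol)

Photon energy at 564 nm: hc/λ = (6.626e-34)(2.998e8)/(564e-9) = 3.522e-19 J.
Incident energy: 7.76e-4 kJ = 0.776 J.
Photons incident: 0.776 / 3.522e-19 = 2.203e18, i.e. 2.203e18/6.022e23 = 3.658e-6 mol.
Fraction absorbed: 1 − 26.6/100 = 0.7340.
Photons absorbed: 0.7340 × 3.658e-6 = 2.685e-6 mol.
Product: Φ × n_abs = 0.65 × 2.685e-6 = 1.745e-6 mol.

1.7e-6 mol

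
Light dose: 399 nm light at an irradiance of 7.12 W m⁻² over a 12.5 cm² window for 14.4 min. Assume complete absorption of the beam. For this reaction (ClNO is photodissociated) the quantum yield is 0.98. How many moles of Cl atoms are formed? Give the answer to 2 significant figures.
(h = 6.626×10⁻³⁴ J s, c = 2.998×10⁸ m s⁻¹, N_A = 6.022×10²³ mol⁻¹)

Photon energy at 399 nm: hc/λ = (6.626×10⁻³⁴)(2.998×10⁸)/(399×10⁻⁹) = 4.979×10⁻¹⁹ J.
Energy delivered: (7.12 W m⁻²)(12.5×10⁻⁴ m²)(864 s) = 7.690 J.
Photons incident: 7.690 / 4.979×10⁻¹⁹ = 1.544×10¹⁹, i.e. 1.544×10¹⁹/6.022×10²³ = 2.564×10⁻⁵ mol.
Product: Φ × n_abs = 0.98 × 2.564×10⁻⁵ = 2.513×10⁻⁵ mol.

2.5×10⁻⁵ mol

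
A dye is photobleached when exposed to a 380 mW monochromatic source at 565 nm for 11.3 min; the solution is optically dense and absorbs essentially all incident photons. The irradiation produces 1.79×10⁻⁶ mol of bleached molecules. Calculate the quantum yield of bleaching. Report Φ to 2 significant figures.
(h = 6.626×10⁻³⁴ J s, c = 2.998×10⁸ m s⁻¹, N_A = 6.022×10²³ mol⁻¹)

Φ = 0.0015

Photon energy at 565 nm: hc/λ = (6.626×10⁻³⁴)(2.998×10⁸)/(565×10⁻⁹) = 3.516×10⁻¹⁹ J.
Energy delivered: (380 mW)(678 s) = 257.6 J.
Photons incident: 257.6 / 3.516×10⁻¹⁹ = 7.327×10²⁰, i.e. 7.327×10²⁰/6.022×10²³ = 0.001217 mol.
Φ = 1.79×10⁻⁶ mol / 0.001217 mol photons = 0.0015.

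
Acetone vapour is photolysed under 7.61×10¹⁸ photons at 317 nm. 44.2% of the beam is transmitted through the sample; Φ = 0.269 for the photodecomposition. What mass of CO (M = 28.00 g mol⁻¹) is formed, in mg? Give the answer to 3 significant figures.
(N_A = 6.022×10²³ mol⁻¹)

0.0531 mg

Moles of photons: 7.61×10¹⁸ / 6.022×10²³ = 1.264×10⁻⁵ mol.
Fraction absorbed: 1 − 44.2/100 = 0.5580.
Photons absorbed: 0.5580 × 1.264×10⁻⁵ = 7.053×10⁻⁶ mol.
Product: Φ × n_abs = 0.269 × 7.053×10⁻⁶ = 1.897×10⁻⁶ mol.
Mass: 1.897×10⁻⁶ × 28.00 = 5.312×10⁻⁵ g = 0.0531 mg.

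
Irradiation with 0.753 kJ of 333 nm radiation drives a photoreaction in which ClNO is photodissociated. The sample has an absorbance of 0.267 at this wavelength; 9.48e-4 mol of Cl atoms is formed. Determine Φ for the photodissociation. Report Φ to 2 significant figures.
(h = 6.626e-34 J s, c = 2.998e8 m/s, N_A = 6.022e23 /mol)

Φ = 0.98

Photon energy at 333 nm: hc/λ = (6.626e-34)(2.998e8)/(333e-9) = 5.965e-19 J.
Incident energy: 0.753 kJ = 753 J.
Photons incident: 753 / 5.965e-19 = 1.262e21, i.e. 1.262e21/6.022e23 = 0.002096 mol.
Fraction absorbed: 1 − 10^(−0.267) = 0.4592.
Photons absorbed: 0.4592 × 0.002096 = 9.625e-4 mol.
Φ = 9.48e-4 mol / 9.625e-4 mol photons = 0.98.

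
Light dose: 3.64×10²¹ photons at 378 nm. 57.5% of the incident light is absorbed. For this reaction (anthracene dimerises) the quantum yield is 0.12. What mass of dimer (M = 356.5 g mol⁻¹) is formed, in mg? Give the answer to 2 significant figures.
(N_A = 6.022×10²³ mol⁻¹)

150 mg

Moles of photons: 3.64×10²¹ / 6.022×10²³ = 0.006045 mol.
Photons absorbed: 0.575 × 0.006045 = 0.003476 mol.
Product: Φ × n_abs = 0.12 × 0.003476 = 4.171×10⁻⁴ mol.
Mass: 4.171×10⁻⁴ × 356.5 = 0.1487 g = 150 mg.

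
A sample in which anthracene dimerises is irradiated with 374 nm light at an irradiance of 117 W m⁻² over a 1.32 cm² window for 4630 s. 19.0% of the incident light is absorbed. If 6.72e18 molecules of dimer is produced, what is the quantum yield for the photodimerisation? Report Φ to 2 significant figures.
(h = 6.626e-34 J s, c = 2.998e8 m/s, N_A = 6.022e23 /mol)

Product: 6.72e18 / 6.022e23 = 1.116e-5 mol.
Photon energy at 374 nm: hc/λ = (6.626e-34)(2.998e8)/(374e-9) = 5.311e-19 J.
Energy delivered: (117 W m⁻²)(1.32e-4 m²)(4630 s) = 71.51 J.
Photons incident: 71.51 / 5.311e-19 = 1.346e20, i.e. 1.346e20/6.022e23 = 2.235e-4 mol.
Photons absorbed: 0.190 × 2.235e-4 = 4.247e-5 mol.
Φ = 1.116e-5 mol / 4.247e-5 mol photons = 0.26.

Φ = 0.26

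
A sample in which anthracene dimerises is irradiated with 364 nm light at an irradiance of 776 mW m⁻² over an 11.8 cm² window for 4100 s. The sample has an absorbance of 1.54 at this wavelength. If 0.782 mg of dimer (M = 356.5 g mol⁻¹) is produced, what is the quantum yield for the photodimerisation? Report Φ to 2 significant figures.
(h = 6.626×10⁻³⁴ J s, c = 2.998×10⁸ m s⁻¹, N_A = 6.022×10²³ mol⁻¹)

Φ = 0.20

Product: 0.782 mg / 356.5 g mol⁻¹ = 2.194×10⁻⁶ mol.
Photon energy at 364 nm: hc/λ = (6.626×10⁻³⁴)(2.998×10⁸)/(364×10⁻⁹) = 5.457×10⁻¹⁹ J.
Energy delivered: (776 mW m⁻²)(11.8×10⁻⁴ m²)(4100 s) = 3.754 J.
Photons incident: 3.754 / 5.457×10⁻¹⁹ = 6.879×10¹⁸, i.e. 6.879×10¹⁸/6.022×10²³ = 1.142×10⁻⁵ mol.
Fraction absorbed: 1 − 10^(−1.54) = 0.9712.
Photons absorbed: 0.9712 × 1.142×10⁻⁵ = 1.109×10⁻⁵ mol.
Φ = 2.194×10⁻⁶ mol / 1.109×10⁻⁵ mol photons = 0.20.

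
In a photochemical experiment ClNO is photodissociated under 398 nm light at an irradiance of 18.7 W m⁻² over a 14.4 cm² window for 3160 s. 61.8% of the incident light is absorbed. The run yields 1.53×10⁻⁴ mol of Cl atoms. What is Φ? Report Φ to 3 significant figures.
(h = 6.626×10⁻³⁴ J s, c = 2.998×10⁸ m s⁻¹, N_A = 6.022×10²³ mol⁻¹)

Photon energy at 398 nm: hc/λ = (6.626×10⁻³⁴)(2.998×10⁸)/(398×10⁻⁹) = 4.991×10⁻¹⁹ J.
Energy delivered: (18.7 W m⁻²)(14.4×10⁻⁴ m²)(3160 s) = 85.09 J.
Photons incident: 85.09 / 4.991×10⁻¹⁹ = 1.705×10²⁰, i.e. 1.705×10²⁰/6.022×10²³ = 2.831×10⁻⁴ mol.
Photons absorbed: 0.618 × 2.831×10⁻⁴ = 1.750×10⁻⁴ mol.
Φ = 1.53×10⁻⁴ mol / 1.750×10⁻⁴ mol photons = 0.874.

Φ = 0.874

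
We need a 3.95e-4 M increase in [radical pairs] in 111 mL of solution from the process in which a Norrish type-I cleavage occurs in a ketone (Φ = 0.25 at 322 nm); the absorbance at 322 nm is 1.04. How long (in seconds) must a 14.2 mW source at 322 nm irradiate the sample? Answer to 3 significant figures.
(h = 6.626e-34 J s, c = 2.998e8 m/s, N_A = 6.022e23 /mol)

Product: (3.95e-4 M)(0.111 L) = 4.385e-5 mol.
Photons that must be absorbed: 4.385e-5 / 0.25 = 1.754e-4 mol.
Fraction absorbed: 1 − 10^(−1.04) = 0.9088.
Incident photons needed: 1.754e-4 / 0.9088 = 1.930e-4 mol.
Photon energy: hc/λ = 6.169e-19 J; per mole, 3.715e5 J mol⁻¹.
Energy required: 1.930e-4 × 3.715e5 = 71.70 J.
Time: 71.70 J / 0.0142 W = 5050 s.

t ≈ 5050 s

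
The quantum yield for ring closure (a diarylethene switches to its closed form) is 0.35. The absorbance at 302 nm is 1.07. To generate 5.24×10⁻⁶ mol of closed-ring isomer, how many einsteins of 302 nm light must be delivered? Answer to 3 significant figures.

1.64×10⁻⁵ einstein

Photons that must be absorbed: 5.24×10⁻⁶ / 0.35 = 1.497×10⁻⁵ mol.
Fraction absorbed: 1 − 10^(−1.07) = 0.9149.
Incident photons needed: 1.497×10⁻⁵ / 0.9149 = 1.636×10⁻⁵ mol.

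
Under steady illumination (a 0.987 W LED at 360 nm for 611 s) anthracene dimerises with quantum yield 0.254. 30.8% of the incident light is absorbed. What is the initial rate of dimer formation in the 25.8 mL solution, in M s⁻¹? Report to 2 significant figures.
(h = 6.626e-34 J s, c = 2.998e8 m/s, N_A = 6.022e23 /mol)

Photon energy at 360 nm: hc/λ = (6.626e-34)(2.998e8)/(360e-9) = 5.518e-19 J.
Energy delivered: (0.987 W)(611 s) = 603.1 J.
Photons incident: 603.1 / 5.518e-19 = 1.093e21, i.e. 1.093e21/6.022e23 = 0.001815 mol.
Photons absorbed: 0.308 × 0.001815 = 5.590e-4 mol.
Product formed: 0.254 × 5.590e-4 = 1.420e-4 mol.
Rate: 1.420e-4 mol / (611 s × 0.0258 L) = 9.0e-6 M s⁻¹.

9.0e-6 M s⁻¹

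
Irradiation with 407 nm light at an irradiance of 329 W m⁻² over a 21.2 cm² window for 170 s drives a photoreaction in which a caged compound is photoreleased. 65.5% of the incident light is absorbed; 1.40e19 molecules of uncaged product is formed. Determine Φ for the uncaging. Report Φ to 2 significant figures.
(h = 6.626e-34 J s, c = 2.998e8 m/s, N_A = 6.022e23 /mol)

Φ = 0.088

Product: 1.40e19 / 6.022e23 = 2.325e-5 mol.
Photon energy at 407 nm: hc/λ = (6.626e-34)(2.998e8)/(407e-9) = 4.881e-19 J.
Energy delivered: (329 W m⁻²)(21.2e-4 m²)(170 s) = 118.6 J.
Photons incident: 118.6 / 4.881e-19 = 2.430e20, i.e. 2.430e20/6.022e23 = 4.035e-4 mol.
Photons absorbed: 0.655 × 4.035e-4 = 2.643e-4 mol.
Φ = 2.325e-5 mol / 2.643e-4 mol photons = 0.088.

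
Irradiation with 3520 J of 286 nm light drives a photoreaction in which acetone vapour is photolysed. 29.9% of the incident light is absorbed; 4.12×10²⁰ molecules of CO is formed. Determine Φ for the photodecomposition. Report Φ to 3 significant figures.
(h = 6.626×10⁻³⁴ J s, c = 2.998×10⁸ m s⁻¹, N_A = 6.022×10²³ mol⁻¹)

Product: 4.12×10²⁰ / 6.022×10²³ = 6.842×10⁻⁴ mol.
Photon energy at 286 nm: hc/λ = (6.626×10⁻³⁴)(2.998×10⁸)/(286×10⁻⁹) = 6.946×10⁻¹⁹ J.
Photons incident: 3520 / 6.946×10⁻¹⁹ = 5.068×10²¹, i.e. 5.068×10²¹/6.022×10²³ = 0.008416 mol.
Photons absorbed: 0.299 × 0.008416 = 0.002516 mol.
Φ = 6.842×10⁻⁴ mol / 0.002516 mol photons = 0.272.

Φ = 0.272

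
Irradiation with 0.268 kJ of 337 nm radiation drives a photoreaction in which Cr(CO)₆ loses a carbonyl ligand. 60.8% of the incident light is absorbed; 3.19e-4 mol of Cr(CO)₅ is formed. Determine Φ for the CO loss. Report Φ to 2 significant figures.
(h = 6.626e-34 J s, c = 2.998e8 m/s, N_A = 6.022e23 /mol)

Photon energy at 337 nm: hc/λ = (6.626e-34)(2.998e8)/(337e-9) = 5.895e-19 J.
Incident energy: 0.268 kJ = 268 J.
Photons incident: 268 / 5.895e-19 = 4.546e20, i.e. 4.546e20/6.022e23 = 7.549e-4 mol.
Photons absorbed: 0.608 × 7.549e-4 = 4.590e-4 mol.
Φ = 3.19e-4 mol / 4.590e-4 mol photons = 0.69.

Φ = 0.69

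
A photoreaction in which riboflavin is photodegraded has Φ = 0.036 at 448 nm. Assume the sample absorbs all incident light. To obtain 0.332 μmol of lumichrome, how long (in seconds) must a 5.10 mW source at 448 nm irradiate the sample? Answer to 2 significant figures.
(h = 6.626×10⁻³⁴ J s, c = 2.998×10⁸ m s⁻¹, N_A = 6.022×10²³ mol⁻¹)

t ≈ 480 s

Product: 0.332 μmol = 3.32×10⁻⁷ mol.
Photons that must be absorbed: 3.32×10⁻⁷ / 0.036 = 9.222×10⁻⁶ mol.
Photon energy: hc/λ = 4.434×10⁻¹⁹ J; per mole, 2.670×10⁵ J mol⁻¹.
Energy required: 9.222×10⁻⁶ × 2.670×10⁵ = 2.462 J.
Time: 2.462 J / 0.0051 W = 480 s.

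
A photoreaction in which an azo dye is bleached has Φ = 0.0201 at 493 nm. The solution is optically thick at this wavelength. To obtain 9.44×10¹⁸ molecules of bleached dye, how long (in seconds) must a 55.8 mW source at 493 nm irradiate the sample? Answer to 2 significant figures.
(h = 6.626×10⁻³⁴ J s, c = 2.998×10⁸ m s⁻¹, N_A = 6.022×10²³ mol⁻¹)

t ≈ 3400 s

Product: 9.44×10¹⁸ / 6.022×10²³ = 1.568×10⁻⁵ mol.
Photons that must be absorbed: 1.568×10⁻⁵ / 0.0201 = 7.801×10⁻⁴ mol.
Photon energy: hc/λ = 4.029×10⁻¹⁹ J; per mole, 2.426×10⁵ J mol⁻¹.
Energy required: 7.801×10⁻⁴ × 2.426×10⁵ = 189.3 J.
Time: 189.3 J / 0.0558 W = 3400 s.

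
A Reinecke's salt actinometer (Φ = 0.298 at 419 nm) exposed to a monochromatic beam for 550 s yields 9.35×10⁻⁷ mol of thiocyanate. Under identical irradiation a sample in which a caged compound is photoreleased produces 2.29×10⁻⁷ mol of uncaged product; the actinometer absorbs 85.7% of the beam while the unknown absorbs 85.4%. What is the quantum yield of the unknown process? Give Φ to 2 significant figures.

Photons absorbed by the actinometer: 9.35×10⁻⁷ / 0.298 = 3.138×10⁻⁶ mol.
Incident flux: 3.138×10⁻⁶ / 0.857 = 3.662×10⁻⁶ einstein.
Absorbed by unknown: 0.854 × 3.662×10⁻⁶ = 3.127×10⁻⁶ mol.
Φ(unknown) = 2.29×10⁻⁷ / 3.127×10⁻⁶ = 0.073.

Φ = 0.073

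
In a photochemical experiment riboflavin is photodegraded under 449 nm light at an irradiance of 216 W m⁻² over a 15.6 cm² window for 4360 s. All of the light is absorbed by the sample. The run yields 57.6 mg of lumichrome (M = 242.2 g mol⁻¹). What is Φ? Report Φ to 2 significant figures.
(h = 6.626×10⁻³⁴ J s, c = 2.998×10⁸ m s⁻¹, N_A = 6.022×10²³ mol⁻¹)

Φ = 0.043

Product: 57.6 mg / 242.2 g mol⁻¹ = 2.378×10⁻⁴ mol.
Photon energy at 449 nm: hc/λ = (6.626×10⁻³⁴)(2.998×10⁸)/(449×10⁻⁹) = 4.424×10⁻¹⁹ J.
Energy delivered: (216 W m⁻²)(15.6×10⁻⁴ m²)(4360 s) = 1469 J.
Photons incident: 1469 / 4.424×10⁻¹⁹ = 3.321×10²¹, i.e. 3.321×10²¹/6.022×10²³ = 0.005515 mol.
Φ = 2.378×10⁻⁴ mol / 0.005515 mol photons = 0.043.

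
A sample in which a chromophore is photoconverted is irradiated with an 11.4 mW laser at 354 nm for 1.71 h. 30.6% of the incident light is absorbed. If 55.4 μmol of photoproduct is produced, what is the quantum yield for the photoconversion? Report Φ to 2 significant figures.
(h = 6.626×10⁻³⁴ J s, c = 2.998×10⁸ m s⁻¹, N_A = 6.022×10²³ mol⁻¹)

Product: 55.4 μmol = 5.54×10⁻⁵ mol.
Photon energy at 354 nm: hc/λ = (6.626×10⁻³⁴)(2.998×10⁸)/(354×10⁻⁹) = 5.612×10⁻¹⁹ J.
Energy delivered: (11.4 mW)(6156 s) = 70.18 J.
Photons incident: 70.18 / 5.612×10⁻¹⁹ = 1.251×10²⁰, i.e. 1.251×10²⁰/6.022×10²³ = 2.077×10⁻⁴ mol.
Photons absorbed: 0.306 × 2.077×10⁻⁴ = 6.356×10⁻⁵ mol.
Φ = 5.54×10⁻⁵ mol / 6.356×10⁻⁵ mol photons = 0.87.

Φ = 0.87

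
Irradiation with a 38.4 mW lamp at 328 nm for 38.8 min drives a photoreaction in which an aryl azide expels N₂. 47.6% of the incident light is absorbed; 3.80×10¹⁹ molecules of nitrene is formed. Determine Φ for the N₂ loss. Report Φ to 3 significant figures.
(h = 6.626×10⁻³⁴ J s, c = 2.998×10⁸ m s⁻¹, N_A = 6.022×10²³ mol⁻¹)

Product: 3.80×10¹⁹ / 6.022×10²³ = 6.310×10⁻⁵ mol.
Photon energy at 328 nm: hc/λ = (6.626×10⁻³⁴)(2.998×10⁸)/(328×10⁻⁹) = 6.056×10⁻¹⁹ J.
Energy delivered: (38.4 mW)(2328 s) = 89.40 J.
Photons incident: 89.40 / 6.056×10⁻¹⁹ = 1.476×10²⁰, i.e. 1.476×10²⁰/6.022×10²³ = 2.451×10⁻⁴ mol.
Photons absorbed: 0.476 × 2.451×10⁻⁴ = 1.167×10⁻⁴ mol.
Φ = 6.310×10⁻⁵ mol / 1.167×10⁻⁴ mol photons = 0.541.

Φ = 0.541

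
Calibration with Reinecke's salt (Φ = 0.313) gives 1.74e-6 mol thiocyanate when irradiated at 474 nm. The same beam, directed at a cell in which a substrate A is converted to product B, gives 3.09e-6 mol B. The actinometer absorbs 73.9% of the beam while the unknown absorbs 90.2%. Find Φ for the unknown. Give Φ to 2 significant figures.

Φ = 0.46

Photons absorbed by the actinometer: 1.74e-6 / 0.313 = 5.559e-6 mol.
Incident flux: 5.559e-6 / 0.739 = 7.522e-6 einstein.
Absorbed by unknown: 0.902 × 7.522e-6 = 6.785e-6 mol.
Φ(unknown) = 3.09e-6 / 6.785e-6 = 0.46.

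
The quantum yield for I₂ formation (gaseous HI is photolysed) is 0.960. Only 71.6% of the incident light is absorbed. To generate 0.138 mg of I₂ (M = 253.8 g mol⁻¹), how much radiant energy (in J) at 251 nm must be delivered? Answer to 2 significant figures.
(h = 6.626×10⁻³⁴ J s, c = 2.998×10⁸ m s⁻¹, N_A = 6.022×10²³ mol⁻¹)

Product: 0.138 mg / 253.8 g mol⁻¹ = 5.437×10⁻⁷ mol.
Photons that must be absorbed: 5.437×10⁻⁷ / 0.960 = 5.664×10⁻⁷ mol.
Incident photons needed: 5.664×10⁻⁷ / 0.716 = 7.911×10⁻⁷ mol.
Photon energy: hc/λ = 7.914×10⁻¹⁹ J; per mole, 4.766×10⁵ J mol⁻¹.
Energy required: 7.911×10⁻⁷ × 4.766×10⁵ = 0.38 J.

0.38 J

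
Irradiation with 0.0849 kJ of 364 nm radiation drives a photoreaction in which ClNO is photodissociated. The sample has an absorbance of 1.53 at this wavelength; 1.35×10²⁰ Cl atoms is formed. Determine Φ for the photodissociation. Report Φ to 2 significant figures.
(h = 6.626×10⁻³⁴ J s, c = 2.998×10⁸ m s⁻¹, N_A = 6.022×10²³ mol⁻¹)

Φ = 0.89

Product: 1.35×10²⁰ / 6.022×10²³ = 2.242×10⁻⁴ mol.
Photon energy at 364 nm: hc/λ = (6.626×10⁻³⁴)(2.998×10⁸)/(364×10⁻⁹) = 5.457×10⁻¹⁹ J.
Incident energy: 0.0849 kJ = 84.9 J.
Photons incident: 84.9 / 5.457×10⁻¹⁹ = 1.556×10²⁰, i.e. 1.556×10²⁰/6.022×10²³ = 2.584×10⁻⁴ mol.
Fraction absorbed: 1 − 10^(−1.53) = 0.9705.
Photons absorbed: 0.9705 × 2.584×10⁻⁴ = 2.508×10⁻⁴ mol.
Φ = 2.242×10⁻⁴ mol / 2.508×10⁻⁴ mol photons = 0.89.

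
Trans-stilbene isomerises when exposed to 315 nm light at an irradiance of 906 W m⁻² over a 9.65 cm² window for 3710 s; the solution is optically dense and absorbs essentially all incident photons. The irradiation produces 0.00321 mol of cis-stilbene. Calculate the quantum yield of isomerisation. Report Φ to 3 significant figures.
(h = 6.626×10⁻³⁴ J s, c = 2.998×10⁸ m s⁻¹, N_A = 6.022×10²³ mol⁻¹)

Φ = 0.376

Photon energy at 315 nm: hc/λ = (6.626×10⁻³⁴)(2.998×10⁸)/(315×10⁻⁹) = 6.306×10⁻¹⁹ J.
Energy delivered: (906 W m⁻²)(9.65×10⁻⁴ m²)(3710 s) = 3244 J.
Photons incident: 3244 / 6.306×10⁻¹⁹ = 5.144×10²¹, i.e. 5.144×10²¹/6.022×10²³ = 0.008542 mol.
Φ = 0.00321 mol / 0.008542 mol photons = 0.376.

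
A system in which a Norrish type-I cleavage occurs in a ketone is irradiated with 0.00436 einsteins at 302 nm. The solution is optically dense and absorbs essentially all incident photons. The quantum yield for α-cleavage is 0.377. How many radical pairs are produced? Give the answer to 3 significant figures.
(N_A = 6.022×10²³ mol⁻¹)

9.90×10²⁰ radical pairs

Product: Φ × n_abs = 0.377 × 0.00436 = 0.001644 mol.
As a count: 0.001644 × 6.022×10²³ = 9.90×10²⁰.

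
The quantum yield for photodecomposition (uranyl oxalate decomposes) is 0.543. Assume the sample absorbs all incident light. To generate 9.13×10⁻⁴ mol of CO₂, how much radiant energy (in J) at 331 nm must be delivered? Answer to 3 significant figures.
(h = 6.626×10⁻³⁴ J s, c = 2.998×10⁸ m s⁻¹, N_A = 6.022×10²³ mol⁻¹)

608 J

Photons that must be absorbed: 9.13×10⁻⁴ / 0.543 = 0.001681 mol.
Photon energy: hc/λ = 6.001×10⁻¹⁹ J; per mole, 3.614×10⁵ J mol⁻¹.
Energy required: 0.001681 × 3.614×10⁵ = 608 J.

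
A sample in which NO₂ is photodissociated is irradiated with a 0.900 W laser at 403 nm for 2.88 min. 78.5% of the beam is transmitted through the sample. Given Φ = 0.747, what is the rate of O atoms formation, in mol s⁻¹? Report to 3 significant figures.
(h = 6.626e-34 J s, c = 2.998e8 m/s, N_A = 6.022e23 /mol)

Photon energy at 403 nm: hc/λ = (6.626e-34)(2.998e8)/(403e-9) = 4.929e-19 J.
Energy delivered: (0.900 W)(172.8 s) = 155.5 J.
Photons incident: 155.5 / 4.929e-19 = 3.155e20, i.e. 3.155e20/6.022e23 = 5.239e-4 mol.
Fraction absorbed: 1 − 78.5/100 = 0.2150.
Photons absorbed: 0.2150 × 5.239e-4 = 1.126e-4 mol.
Product formed: 0.747 × 1.126e-4 = 8.411e-5 mol.
Rate: 8.411e-5 / 172.8 s = 4.87e-7 mol s⁻¹.

4.87e-7 mol s⁻¹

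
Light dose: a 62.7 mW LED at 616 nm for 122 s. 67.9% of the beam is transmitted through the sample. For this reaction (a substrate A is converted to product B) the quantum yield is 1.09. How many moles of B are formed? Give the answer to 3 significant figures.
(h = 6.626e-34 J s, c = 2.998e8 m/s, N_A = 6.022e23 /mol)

1.38e-5 mol

Photon energy at 616 nm: hc/λ = (6.626e-34)(2.998e8)/(616e-9) = 3.225e-19 J.
Energy delivered: (62.7 mW)(122 s) = 7.649 J.
Photons incident: 7.649 / 3.225e-19 = 2.372e19, i.e. 2.372e19/6.022e23 = 3.939e-5 mol.
Fraction absorbed: 1 − 67.9/100 = 0.3210.
Photons absorbed: 0.3210 × 3.939e-5 = 1.264e-5 mol.
Product: Φ × n_abs = 1.09 × 1.264e-5 = 1.378e-5 mol.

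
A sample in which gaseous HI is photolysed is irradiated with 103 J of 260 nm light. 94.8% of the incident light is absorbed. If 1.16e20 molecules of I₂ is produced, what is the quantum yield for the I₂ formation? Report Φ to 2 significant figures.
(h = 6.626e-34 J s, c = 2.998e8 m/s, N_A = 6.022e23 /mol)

Product: 1.16e20 / 6.022e23 = 1.926e-4 mol.
Photon energy at 260 nm: hc/λ = (6.626e-34)(2.998e8)/(260e-9) = 7.640e-19 J.
Photons incident: 103 / 7.640e-19 = 1.348e20, i.e. 1.348e20/6.022e23 = 2.238e-4 mol.
Photons absorbed: 0.948 × 2.238e-4 = 2.122e-4 mol.
Φ = 1.926e-4 mol / 2.122e-4 mol photons = 0.91.

Φ = 0.91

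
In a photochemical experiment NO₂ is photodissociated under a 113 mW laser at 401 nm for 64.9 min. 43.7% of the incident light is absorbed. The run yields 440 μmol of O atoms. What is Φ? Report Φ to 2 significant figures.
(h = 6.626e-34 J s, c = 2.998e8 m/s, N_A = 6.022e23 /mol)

Product: 440 μmol = 4.40e-4 mol.
Photon energy at 401 nm: hc/λ = (6.626e-34)(2.998e8)/(401e-9) = 4.954e-19 J.
Energy delivered: (113 mW)(3894 s) = 440.0 J.
Photons incident: 440.0 / 4.954e-19 = 8.882e20, i.e. 8.882e20/6.022e23 = 0.001475 mol.
Photons absorbed: 0.437 × 0.001475 = 6.446e-4 mol.
Φ = 4.40e-4 mol / 6.446e-4 mol photons = 0.68.

Φ = 0.68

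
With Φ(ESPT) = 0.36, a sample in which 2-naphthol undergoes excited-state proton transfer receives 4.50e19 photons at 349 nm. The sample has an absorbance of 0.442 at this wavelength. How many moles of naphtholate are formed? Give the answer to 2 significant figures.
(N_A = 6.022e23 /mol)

1.7e-5 mol

Moles of photons: 4.50e19 / 6.022e23 = 7.473e-5 mol.
Fraction absorbed: 1 − 10^(−0.442) = 0.6386.
Photons absorbed: 0.6386 × 7.473e-5 = 4.772e-5 mol.
Product: Φ × n_abs = 0.36 × 4.772e-5 = 1.718e-5 mol.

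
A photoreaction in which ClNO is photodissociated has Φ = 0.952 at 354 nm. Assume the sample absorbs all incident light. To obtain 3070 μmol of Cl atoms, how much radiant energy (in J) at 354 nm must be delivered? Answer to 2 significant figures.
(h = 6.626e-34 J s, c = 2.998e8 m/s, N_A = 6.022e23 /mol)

1100 J

Product: 3070 μmol = 0.00307 mol.
Photons that must be absorbed: 0.00307 / 0.952 = 0.003225 mol.
Photon energy: hc/λ = 5.612e-19 J; per mole, 3.380e5 J mol⁻¹.
Energy required: 0.003225 × 3.380e5 = 1100 J.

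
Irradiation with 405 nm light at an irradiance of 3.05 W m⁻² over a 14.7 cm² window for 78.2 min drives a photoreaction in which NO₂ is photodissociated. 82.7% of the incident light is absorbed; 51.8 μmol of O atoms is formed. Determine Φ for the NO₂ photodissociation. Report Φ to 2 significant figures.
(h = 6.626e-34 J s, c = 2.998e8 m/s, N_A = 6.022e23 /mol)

Product: 51.8 μmol = 5.18e-5 mol.
Photon energy at 405 nm: hc/λ = (6.626e-34)(2.998e8)/(405e-9) = 4.905e-19 J.
Energy delivered: (3.05 W m⁻²)(14.7e-4 m²)(4692 s) = 21.04 J.
Photons incident: 21.04 / 4.905e-19 = 4.290e19, i.e. 4.290e19/6.022e23 = 7.124e-5 mol.
Photons absorbed: 0.827 × 7.124e-5 = 5.892e-5 mol.
Φ = 5.18e-5 mol / 5.892e-5 mol photons = 0.88.

Φ = 0.88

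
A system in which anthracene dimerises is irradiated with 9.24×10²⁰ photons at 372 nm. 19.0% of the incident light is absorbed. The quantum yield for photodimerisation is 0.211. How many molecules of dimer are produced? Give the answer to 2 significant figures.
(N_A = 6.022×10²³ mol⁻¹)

Moles of photons: 9.24×10²⁰ / 6.022×10²³ = 0.001534 mol.
Photons absorbed: 0.190 × 0.001534 = 2.915×10⁻⁴ mol.
Product: Φ × n_abs = 0.211 × 2.915×10⁻⁴ = 6.151×10⁻⁵ mol.
As a count: 6.151×10⁻⁵ × 6.022×10²³ = 3.7×10¹⁹.

3.7×10¹⁹ molecules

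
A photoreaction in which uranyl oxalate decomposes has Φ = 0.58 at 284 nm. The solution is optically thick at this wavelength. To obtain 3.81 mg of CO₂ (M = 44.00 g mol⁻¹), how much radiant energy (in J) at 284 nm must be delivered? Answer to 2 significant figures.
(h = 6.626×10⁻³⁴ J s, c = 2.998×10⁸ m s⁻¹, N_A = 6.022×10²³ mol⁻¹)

Product: 3.81 mg / 44.00 g mol⁻¹ = 8.659×10⁻⁵ mol.
Photons that must be absorbed: 8.659×10⁻⁵ / 0.58 = 1.493×10⁻⁴ mol.
Photon energy: hc/λ = 6.995×10⁻¹⁹ J; per mole, 4.212×10⁵ J mol⁻¹.
Energy required: 1.493×10⁻⁴ × 4.212×10⁵ = 63 J.

63 J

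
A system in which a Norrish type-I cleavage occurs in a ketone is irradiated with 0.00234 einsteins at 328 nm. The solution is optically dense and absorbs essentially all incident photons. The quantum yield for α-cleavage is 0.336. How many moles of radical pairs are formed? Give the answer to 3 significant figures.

7.86×10⁻⁴ mol

Product: Φ × n_abs = 0.336 × 0.00234 = 7.862×10⁻⁴ mol.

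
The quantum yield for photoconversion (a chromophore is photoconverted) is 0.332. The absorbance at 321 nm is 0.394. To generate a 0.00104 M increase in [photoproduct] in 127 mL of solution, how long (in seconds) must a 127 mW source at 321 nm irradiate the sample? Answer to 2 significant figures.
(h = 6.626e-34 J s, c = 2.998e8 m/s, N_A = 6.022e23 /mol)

t ≈ 2000 s

Product: (0.00104 M)(0.127 L) = 1.321e-4 mol.
Photons that must be absorbed: 1.321e-4 / 0.332 = 3.979e-4 mol.
Fraction absorbed: 1 − 10^(−0.394) = 0.5964.
Incident photons needed: 3.979e-4 / 0.5964 = 6.672e-4 mol.
Photon energy: hc/λ = 6.188e-19 J; per mole, 3.726e5 J mol⁻¹.
Energy required: 6.672e-4 × 3.726e5 = 248.6 J.
Time: 248.6 J / 0.127 W = 2000 s.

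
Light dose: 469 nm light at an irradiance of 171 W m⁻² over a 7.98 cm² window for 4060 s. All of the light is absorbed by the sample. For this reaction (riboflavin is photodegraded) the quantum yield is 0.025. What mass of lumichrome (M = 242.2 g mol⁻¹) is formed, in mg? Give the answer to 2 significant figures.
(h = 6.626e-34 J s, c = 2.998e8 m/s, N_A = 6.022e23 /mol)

13 mg

Photon energy at 469 nm: hc/λ = (6.626e-34)(2.998e8)/(469e-9) = 4.236e-19 J.
Energy delivered: (171 W m⁻²)(7.98e-4 m²)(4060 s) = 554.0 J.
Photons incident: 554.0 / 4.236e-19 = 1.308e21, i.e. 1.308e21/6.022e23 = 0.002172 mol.
Product: Φ × n_abs = 0.025 × 0.002172 = 5.430e-5 mol.
Mass: 5.430e-5 × 242.2 = 0.01315 g = 13 mg.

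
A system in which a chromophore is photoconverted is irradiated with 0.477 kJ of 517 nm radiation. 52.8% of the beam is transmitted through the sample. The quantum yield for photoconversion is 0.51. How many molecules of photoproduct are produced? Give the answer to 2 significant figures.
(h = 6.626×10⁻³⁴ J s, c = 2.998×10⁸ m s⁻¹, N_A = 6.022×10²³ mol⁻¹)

3.0×10²⁰ molecules

Photon energy at 517 nm: hc/λ = (6.626×10⁻³⁴)(2.998×10⁸)/(517×10⁻⁹) = 3.842×10⁻¹⁹ J.
Incident energy: 0.477 kJ = 477 J.
Photons incident: 477 / 3.842×10⁻¹⁹ = 1.242×10²¹, i.e. 1.242×10²¹/6.022×10²³ = 0.002062 mol.
Fraction absorbed: 1 − 52.8/100 = 0.4720.
Photons absorbed: 0.4720 × 0.002062 = 9.733×10⁻⁴ mol.
Product: Φ × n_abs = 0.51 × 9.733×10⁻⁴ = 4.964×10⁻⁴ mol.
As a count: 4.964×10⁻⁴ × 6.022×10²³ = 3.0×10²⁰.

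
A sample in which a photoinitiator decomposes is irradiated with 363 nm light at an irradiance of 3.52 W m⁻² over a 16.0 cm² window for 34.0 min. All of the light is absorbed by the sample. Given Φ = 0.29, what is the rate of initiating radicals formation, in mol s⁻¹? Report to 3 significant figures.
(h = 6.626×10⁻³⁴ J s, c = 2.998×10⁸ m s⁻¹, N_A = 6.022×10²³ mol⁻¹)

Photon energy at 363 nm: hc/λ = (6.626×10⁻³⁴)(2.998×10⁸)/(363×10⁻⁹) = 5.472×10⁻¹⁹ J.
Energy delivered: (3.52 W m⁻²)(16.0×10⁻⁴ m²)(2040 s) = 11.49 J.
Photons incident: 11.49 / 5.472×10⁻¹⁹ = 2.100×10¹⁹, i.e. 2.100×10¹⁹/6.022×10²³ = 3.487×10⁻⁵ mol.
Product formed: 0.29 × 3.487×10⁻⁵ = 1.011×10⁻⁵ mol.
Rate: 1.011×10⁻⁵ / 2040 s = 4.96×10⁻⁹ mol s⁻¹.

4.96×10⁻⁹ mol s⁻¹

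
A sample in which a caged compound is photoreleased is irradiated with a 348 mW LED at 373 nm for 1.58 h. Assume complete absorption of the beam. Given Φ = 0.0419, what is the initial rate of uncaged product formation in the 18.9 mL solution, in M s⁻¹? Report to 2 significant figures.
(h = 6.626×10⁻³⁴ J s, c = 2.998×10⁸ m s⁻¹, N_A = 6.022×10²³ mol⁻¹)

Photon energy at 373 nm: hc/λ = (6.626×10⁻³⁴)(2.998×10⁸)/(373×10⁻⁹) = 5.326×10⁻¹⁹ J.
Energy delivered: (348 mW)(5688 s) = 1979 J.
Photons incident: 1979 / 5.326×10⁻¹⁹ = 3.716×10²¹, i.e. 3.716×10²¹/6.022×10²³ = 0.006171 mol.
Product formed: 0.0419 × 0.006171 = 2.586×10⁻⁴ mol.
Rate: 2.586×10⁻⁴ mol / (5688 s × 0.0189 L) = 2.4×10⁻⁶ M s⁻¹.

2.4×10⁻⁶ M s⁻¹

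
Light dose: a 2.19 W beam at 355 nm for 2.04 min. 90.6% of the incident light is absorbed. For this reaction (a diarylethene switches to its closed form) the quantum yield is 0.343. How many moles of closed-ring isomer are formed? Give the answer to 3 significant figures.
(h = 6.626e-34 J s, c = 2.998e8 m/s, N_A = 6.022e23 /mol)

2.47e-4 mol

Photon energy at 355 nm: hc/λ = (6.626e-34)(2.998e8)/(355e-9) = 5.596e-19 J.
Energy delivered: (2.19 W)(122.4 s) = 268.1 J.
Photons incident: 268.1 / 5.596e-19 = 4.791e20, i.e. 4.791e20/6.022e23 = 7.956e-4 mol.
Photons absorbed: 0.906 × 7.956e-4 = 7.208e-4 mol.
Product: Φ × n_abs = 0.343 × 7.208e-4 = 2.472e-4 mol.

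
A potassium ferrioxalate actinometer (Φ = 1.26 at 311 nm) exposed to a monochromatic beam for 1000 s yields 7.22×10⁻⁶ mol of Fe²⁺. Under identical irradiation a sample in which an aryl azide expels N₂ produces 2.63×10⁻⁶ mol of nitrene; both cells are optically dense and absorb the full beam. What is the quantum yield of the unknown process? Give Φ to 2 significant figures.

Φ = 0.46

Photons absorbed by the actinometer: 7.22×10⁻⁶ / 1.26 = 5.730×10⁻⁶ mol.
Φ(unknown) = 2.63×10⁻⁶ / 5.730×10⁻⁶ = 0.46.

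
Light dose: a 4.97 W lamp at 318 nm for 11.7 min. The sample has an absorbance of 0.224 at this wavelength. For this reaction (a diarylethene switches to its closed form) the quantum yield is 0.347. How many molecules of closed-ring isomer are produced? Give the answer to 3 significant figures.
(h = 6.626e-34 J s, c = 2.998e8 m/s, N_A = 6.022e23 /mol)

Photon energy at 318 nm: hc/λ = (6.626e-34)(2.998e8)/(318e-9) = 6.247e-19 J.
Energy delivered: (4.97 W)(702 s) = 3489 J.
Photons incident: 3489 / 6.247e-19 = 5.585e21, i.e. 5.585e21/6.022e23 = 0.009274 mol.
Fraction absorbed: 1 − 10^(−0.224) = 0.4030.
Photons absorbed: 0.4030 × 0.009274 = 0.003737 mol.
Product: Φ × n_abs = 0.347 × 0.003737 = 0.001297 mol.
As a count: 0.001297 × 6.022e23 = 7.81e20.

7.81e20 molecules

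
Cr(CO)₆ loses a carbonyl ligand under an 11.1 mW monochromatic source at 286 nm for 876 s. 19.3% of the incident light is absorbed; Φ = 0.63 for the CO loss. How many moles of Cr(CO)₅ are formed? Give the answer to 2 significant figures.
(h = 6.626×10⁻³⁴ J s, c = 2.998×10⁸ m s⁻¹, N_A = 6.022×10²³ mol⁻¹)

2.8×10⁻⁶ mol

Photon energy at 286 nm: hc/λ = (6.626×10⁻³⁴)(2.998×10⁸)/(286×10⁻⁹) = 6.946×10⁻¹⁹ J.
Energy delivered: (11.1 mW)(876 s) = 9.724 J.
Photons incident: 9.724 / 6.946×10⁻¹⁹ = 1.400×10¹⁹, i.e. 1.400×10¹⁹/6.022×10²³ = 2.325×10⁻⁵ mol.
Photons absorbed: 0.193 × 2.325×10⁻⁵ = 4.487×10⁻⁶ mol.
Product: Φ × n_abs = 0.63 × 4.487×10⁻⁶ = 2.827×10⁻⁶ mol.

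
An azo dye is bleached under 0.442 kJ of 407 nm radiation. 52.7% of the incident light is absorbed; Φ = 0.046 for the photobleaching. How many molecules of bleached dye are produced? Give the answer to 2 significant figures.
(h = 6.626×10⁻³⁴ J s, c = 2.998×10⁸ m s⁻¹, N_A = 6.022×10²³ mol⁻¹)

2.2×10¹⁹ molecules

Photon energy at 407 nm: hc/λ = (6.626×10⁻³⁴)(2.998×10⁸)/(407×10⁻⁹) = 4.881×10⁻¹⁹ J.
Incident energy: 0.442 kJ = 442 J.
Photons incident: 442 / 4.881×10⁻¹⁹ = 9.056×10²⁰, i.e. 9.056×10²⁰/6.022×10²³ = 0.001504 mol.
Photons absorbed: 0.527 × 0.001504 = 7.926×10⁻⁴ mol.
Product: Φ × n_abs = 0.046 × 7.926×10⁻⁴ = 3.646×10⁻⁵ mol.
As a count: 3.646×10⁻⁵ × 6.022×10²³ = 2.2×10¹⁹.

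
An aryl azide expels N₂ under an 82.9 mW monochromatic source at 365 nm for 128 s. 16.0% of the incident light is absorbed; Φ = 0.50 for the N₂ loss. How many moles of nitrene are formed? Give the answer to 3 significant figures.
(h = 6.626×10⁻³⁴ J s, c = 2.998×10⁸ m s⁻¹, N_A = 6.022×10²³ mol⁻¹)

2.59×10⁻⁶ mol

Photon energy at 365 nm: hc/λ = (6.626×10⁻³⁴)(2.998×10⁸)/(365×10⁻⁹) = 5.442×10⁻¹⁹ J.
Energy delivered: (82.9 mW)(128 s) = 10.61 J.
Photons incident: 10.61 / 5.442×10⁻¹⁹ = 1.950×10¹⁹, i.e. 1.950×10¹⁹/6.022×10²³ = 3.238×10⁻⁵ mol.
Photons absorbed: 0.160 × 3.238×10⁻⁵ = 5.181×10⁻⁶ mol.
Product: Φ × n_abs = 0.50 × 5.181×10⁻⁶ = 2.591×10⁻⁶ mol.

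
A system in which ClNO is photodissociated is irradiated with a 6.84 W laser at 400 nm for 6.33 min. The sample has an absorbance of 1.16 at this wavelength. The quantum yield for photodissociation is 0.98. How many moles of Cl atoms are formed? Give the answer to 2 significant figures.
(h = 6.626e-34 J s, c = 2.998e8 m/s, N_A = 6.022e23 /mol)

Photon energy at 400 nm: hc/λ = (6.626e-34)(2.998e8)/(400e-9) = 4.966e-19 J.
Energy delivered: (6.84 W)(379.8 s) = 2598 J.
Photons incident: 2598 / 4.966e-19 = 5.232e21, i.e. 5.232e21/6.022e23 = 0.008688 mol.
Fraction absorbed: 1 − 10^(−1.16) = 0.9308.
Photons absorbed: 0.9308 × 0.008688 = 0.008087 mol.
Product: Φ × n_abs = 0.98 × 0.008087 = 0.007925 mol.

0.0079 mol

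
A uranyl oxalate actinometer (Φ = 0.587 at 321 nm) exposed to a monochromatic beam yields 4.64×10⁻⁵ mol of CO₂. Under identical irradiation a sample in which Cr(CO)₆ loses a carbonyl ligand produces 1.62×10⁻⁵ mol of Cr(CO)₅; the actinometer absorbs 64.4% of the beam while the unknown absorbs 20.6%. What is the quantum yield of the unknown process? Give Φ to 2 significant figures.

Photons absorbed by the actinometer: 4.64×10⁻⁵ / 0.587 = 7.905×10⁻⁵ mol.
Incident flux: 7.905×10⁻⁵ / 0.644 = 1.227×10⁻⁴ einstein.
Absorbed by unknown: 0.206 × 1.227×10⁻⁴ = 2.528×10⁻⁵ mol.
Φ(unknown) = 1.62×10⁻⁵ / 2.528×10⁻⁵ = 0.64.

Φ = 0.64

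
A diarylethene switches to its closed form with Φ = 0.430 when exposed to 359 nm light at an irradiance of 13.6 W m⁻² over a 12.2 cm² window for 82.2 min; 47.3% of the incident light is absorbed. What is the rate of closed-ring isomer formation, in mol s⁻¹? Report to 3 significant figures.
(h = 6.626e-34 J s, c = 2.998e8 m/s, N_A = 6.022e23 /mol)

Photon energy at 359 nm: hc/λ = (6.626e-34)(2.998e8)/(359e-9) = 5.533e-19 J.
Energy delivered: (13.6 W m⁻²)(12.2e-4 m²)(4932 s) = 81.83 J.
Photons incident: 81.83 / 5.533e-19 = 1.479e20, i.e. 1.479e20/6.022e23 = 2.456e-4 mol.
Photons absorbed: 0.473 × 2.456e-4 = 1.162e-4 mol.
Product formed: 0.430 × 1.162e-4 = 4.997e-5 mol.
Rate: 4.997e-5 / 4932 s = 1.01e-8 mol s⁻¹.

1.01e-8 mol s⁻¹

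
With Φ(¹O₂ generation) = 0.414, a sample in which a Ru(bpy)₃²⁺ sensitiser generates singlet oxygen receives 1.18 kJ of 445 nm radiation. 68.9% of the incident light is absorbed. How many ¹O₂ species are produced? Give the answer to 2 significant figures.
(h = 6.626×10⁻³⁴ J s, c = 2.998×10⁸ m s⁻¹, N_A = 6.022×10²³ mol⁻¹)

Photon energy at 445 nm: hc/λ = (6.626×10⁻³⁴)(2.998×10⁸)/(445×10⁻⁹) = 4.464×10⁻¹⁹ J.
Incident energy: 1.18 kJ = 1180 J.
Photons incident: 1180 / 4.464×10⁻¹⁹ = 2.643×10²¹, i.e. 2.643×10²¹/6.022×10²³ = 0.004389 mol.
Photons absorbed: 0.689 × 0.004389 = 0.003024 mol.
Product: Φ × n_abs = 0.414 × 0.003024 = 0.001252 mol.
As a count: 0.001252 × 6.022×10²³ = 7.5×10²⁰.

7.5×10²⁰ species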